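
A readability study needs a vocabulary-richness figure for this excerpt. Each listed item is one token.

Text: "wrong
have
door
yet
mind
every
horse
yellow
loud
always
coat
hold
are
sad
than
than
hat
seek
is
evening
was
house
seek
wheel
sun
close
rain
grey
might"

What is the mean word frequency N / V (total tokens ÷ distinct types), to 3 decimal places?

1.074

N = 29 tokens, V = 27 types.
Mean frequency = N / V = 29 / 27 = 1.074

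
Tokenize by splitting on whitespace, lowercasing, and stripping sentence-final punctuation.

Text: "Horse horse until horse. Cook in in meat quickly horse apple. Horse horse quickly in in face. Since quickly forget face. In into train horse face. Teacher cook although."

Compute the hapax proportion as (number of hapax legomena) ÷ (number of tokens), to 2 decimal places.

0.31

Frequencies: horse:7, in:5, quickly:3, face:3, cook:2, until:1, meat:1, apple:1, since:1, forget:1, into:1, train:1, teacher:1, although:1
Hapax count = 9; token count = 29.
Ratio = 9 / 29 = 0.31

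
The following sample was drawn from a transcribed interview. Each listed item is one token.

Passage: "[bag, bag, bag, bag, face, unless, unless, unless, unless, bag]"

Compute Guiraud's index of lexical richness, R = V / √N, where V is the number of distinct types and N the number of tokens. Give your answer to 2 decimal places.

0.95

N = 10, V = 3.
√N = 3.162278
R = 3 / 3.162278 = 0.95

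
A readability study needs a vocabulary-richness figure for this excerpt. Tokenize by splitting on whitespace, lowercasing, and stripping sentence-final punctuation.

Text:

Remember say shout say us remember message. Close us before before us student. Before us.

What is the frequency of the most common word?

Frequencies: us:4, before:3, remember:2, say:2, shout:1, message:1, close:1, student:1
Most common: 'us' with frequency 4.

4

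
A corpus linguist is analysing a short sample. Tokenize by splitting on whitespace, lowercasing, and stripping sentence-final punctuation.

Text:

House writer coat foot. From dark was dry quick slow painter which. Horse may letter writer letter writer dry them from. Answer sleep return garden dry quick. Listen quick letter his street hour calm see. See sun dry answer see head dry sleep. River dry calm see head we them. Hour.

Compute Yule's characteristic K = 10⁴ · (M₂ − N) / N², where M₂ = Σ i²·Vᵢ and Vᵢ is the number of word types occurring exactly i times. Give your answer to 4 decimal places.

Frequencies: dry:6, see:4, writer:3, quick:3, letter:3, from:2, them:2, answer:2, sleep:2, hour:2, calm:2, head:2, house:1, coat:1, foot:1, dark:1, was:1, slow:1, painter:1, which:1, … (10 more, each freq 1)
N = 51. Frequency spectrum: V_1=18, V_2=7, V_3=3, V_4=1, V_6=1
M₂ = 1²·18 + 2²·7 + 3²·3 + 4²·1 + 6²·1 = 125
K = 10000 × (125 − 51) / 51² = 284.5060

284.5060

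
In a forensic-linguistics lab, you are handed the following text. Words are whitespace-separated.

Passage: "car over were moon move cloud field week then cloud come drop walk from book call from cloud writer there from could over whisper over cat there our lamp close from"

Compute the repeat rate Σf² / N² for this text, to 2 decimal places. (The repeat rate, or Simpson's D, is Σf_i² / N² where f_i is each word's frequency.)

0.06

Frequencies: from:4, over:3, cloud:3, there:2, car:1, were:1, moon:1, move:1, field:1, week:1, then:1, come:1, drop:1, walk:1, book:1, call:1, writer:1, could:1, whisper:1, cat:1, … (3 more, each freq 1)
Σf² = 57; N² = 961
Repeat rate = 57 / 961 = 0.06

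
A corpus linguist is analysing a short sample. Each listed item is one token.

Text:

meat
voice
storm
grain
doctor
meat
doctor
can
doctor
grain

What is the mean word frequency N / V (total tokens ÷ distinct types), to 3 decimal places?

1.667

N = 10 tokens, V = 6 types.
Mean frequency = N / V = 10 / 6 = 1.667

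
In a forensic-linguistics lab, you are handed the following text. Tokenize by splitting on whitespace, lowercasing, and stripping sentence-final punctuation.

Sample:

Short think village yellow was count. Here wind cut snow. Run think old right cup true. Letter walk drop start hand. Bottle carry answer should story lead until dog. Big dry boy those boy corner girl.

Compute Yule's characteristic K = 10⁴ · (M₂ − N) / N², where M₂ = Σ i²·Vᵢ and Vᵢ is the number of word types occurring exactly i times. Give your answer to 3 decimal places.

Frequencies: think:2, boy:2, short:1, village:1, yellow:1, was:1, count:1, here:1, wind:1, cut:1, snow:1, run:1, old:1, right:1, cup:1, true:1, letter:1, walk:1, drop:1, start:1, … (14 more, each freq 1)
N = 36. Frequency spectrum: V_1=32, V_2=2
M₂ = 1²·32 + 2²·2 = 40
K = 10000 × (40 − 36) / 36² = 30.864

30.864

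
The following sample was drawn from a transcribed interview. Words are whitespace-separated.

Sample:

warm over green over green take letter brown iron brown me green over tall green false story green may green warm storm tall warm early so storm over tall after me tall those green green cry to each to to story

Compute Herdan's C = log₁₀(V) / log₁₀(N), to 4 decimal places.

0.8067

N = 41, V = 20.
log₁₀(V) = 1.301030, log₁₀(N) = 1.612784
C = 1.301030 / 1.612784 = 0.8067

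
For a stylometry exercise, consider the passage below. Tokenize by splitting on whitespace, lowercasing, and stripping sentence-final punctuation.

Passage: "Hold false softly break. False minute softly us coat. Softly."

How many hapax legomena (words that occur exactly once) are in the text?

5

Frequencies: softly:3, false:2, hold:1, break:1, minute:1, us:1, coat:1
Hapax (freq=1): break, coat, hold, minute, us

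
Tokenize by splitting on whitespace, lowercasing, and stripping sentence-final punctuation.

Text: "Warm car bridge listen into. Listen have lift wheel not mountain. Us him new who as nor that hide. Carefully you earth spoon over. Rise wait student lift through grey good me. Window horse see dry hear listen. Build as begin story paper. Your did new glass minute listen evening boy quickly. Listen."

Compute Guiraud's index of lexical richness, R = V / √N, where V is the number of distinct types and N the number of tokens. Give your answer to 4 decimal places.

6.3186

N = 53, V = 46.
√N = 7.280110
R = 46 / 7.280110 = 6.3186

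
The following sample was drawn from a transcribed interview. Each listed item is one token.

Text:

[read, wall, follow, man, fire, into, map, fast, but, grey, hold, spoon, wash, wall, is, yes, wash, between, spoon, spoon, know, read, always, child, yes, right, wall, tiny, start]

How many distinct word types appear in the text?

Distinct types: {always, between, but, child, fast, fire, follow, grey, hold, into, is, know, man, map, read, right, spoon, start, tiny, wall, wash, yes}
V = 22

22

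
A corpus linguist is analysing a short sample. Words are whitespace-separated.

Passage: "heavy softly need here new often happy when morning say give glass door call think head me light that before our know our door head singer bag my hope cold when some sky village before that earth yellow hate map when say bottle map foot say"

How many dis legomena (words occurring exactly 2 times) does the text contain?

6

Frequencies: when:3, say:3, door:2, head:2, that:2, before:2, our:2, map:2, heavy:1, softly:1, need:1, here:1, new:1, often:1, happy:1, morning:1, give:1, glass:1, call:1, think:1, … (16 more, each freq 1)
Words with frequency 2: before, door, head, map, our, that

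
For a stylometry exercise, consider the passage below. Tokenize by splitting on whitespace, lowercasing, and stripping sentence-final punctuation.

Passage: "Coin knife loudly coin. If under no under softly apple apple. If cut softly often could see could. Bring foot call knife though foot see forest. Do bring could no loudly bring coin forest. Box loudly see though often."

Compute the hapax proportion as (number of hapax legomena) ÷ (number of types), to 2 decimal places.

Frequencies: coin:3, loudly:3, could:3, see:3, bring:3, knife:2, if:2, under:2, no:2, softly:2, apple:2, often:2, foot:2, though:2, forest:2, cut:1, call:1, do:1, box:1
Hapax count = 4; type count = 19.
Ratio = 4 / 19 = 0.21

0.21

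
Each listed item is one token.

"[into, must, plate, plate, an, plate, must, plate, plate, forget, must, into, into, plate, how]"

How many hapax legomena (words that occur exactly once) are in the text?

3

Frequencies: plate:6, into:3, must:3, an:1, forget:1, how:1
Hapax (freq=1): an, forget, how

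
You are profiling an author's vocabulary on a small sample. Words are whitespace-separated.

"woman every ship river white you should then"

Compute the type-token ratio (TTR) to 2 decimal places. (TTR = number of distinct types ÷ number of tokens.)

1.00

N = 8 tokens, V = 8 types.
TTR = V / N = 8 / 8 = 1.00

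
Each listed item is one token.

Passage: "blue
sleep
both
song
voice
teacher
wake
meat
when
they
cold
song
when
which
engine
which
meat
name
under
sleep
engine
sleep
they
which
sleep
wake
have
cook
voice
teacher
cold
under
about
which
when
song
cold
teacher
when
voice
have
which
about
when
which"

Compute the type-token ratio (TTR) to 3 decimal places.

0.400

N = 45 tokens, V = 18 types.
TTR = V / N = 18 / 45 = 0.400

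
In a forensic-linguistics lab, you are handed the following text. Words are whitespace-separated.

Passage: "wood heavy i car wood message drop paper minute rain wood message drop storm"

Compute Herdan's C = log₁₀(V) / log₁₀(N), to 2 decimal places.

N = 14, V = 10.
log₁₀(V) = 1.000000, log₁₀(N) = 1.146128
C = 1.000000 / 1.146128 = 0.87

0.87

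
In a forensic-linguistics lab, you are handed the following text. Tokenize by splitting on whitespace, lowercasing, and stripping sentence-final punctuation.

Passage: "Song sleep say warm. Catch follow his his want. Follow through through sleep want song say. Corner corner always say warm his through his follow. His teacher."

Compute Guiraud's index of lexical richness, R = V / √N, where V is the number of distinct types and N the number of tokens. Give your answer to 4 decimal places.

2.3094

N = 27, V = 12.
√N = 5.196152
R = 12 / 5.196152 = 2.3094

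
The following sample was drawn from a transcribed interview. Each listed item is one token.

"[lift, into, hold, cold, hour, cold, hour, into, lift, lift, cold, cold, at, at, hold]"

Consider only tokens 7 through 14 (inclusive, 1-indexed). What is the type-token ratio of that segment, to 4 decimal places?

Segment tokens 7–14: hour, into, lift, lift, cold, cold, at, at
Segment N = 8, segment V = 5.
TTR = 5 / 8 = 0.6250

0.6250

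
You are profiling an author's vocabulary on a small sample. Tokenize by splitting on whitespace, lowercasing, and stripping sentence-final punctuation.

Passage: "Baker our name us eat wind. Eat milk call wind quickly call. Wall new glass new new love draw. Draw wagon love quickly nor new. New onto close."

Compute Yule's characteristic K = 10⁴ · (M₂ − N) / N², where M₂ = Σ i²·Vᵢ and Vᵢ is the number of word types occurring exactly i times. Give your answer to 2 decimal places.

408.16

Frequencies: new:5, eat:2, wind:2, call:2, quickly:2, love:2, draw:2, baker:1, our:1, name:1, us:1, milk:1, wall:1, glass:1, wagon:1, nor:1, onto:1, close:1
N = 28. Frequency spectrum: V_1=11, V_2=6, V_5=1
M₂ = 1²·11 + 2²·6 + 5²·1 = 60
K = 10000 × (60 − 28) / 28² = 408.16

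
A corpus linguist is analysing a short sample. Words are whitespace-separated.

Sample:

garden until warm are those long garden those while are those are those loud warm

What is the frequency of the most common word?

4

Frequencies: those:4, are:3, garden:2, warm:2, until:1, long:1, while:1, loud:1
Most common: 'those' with frequency 4.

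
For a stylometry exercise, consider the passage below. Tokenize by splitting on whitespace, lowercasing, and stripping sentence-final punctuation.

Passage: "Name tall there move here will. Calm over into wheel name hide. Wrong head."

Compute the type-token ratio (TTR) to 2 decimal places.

N = 14 tokens, V = 13 types.
TTR = V / N = 13 / 14 = 0.93

0.93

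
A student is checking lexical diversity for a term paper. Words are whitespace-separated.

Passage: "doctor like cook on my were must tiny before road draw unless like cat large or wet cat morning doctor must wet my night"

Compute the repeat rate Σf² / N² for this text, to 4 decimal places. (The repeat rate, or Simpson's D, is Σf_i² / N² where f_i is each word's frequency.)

0.0625

Frequencies: doctor:2, like:2, my:2, must:2, cat:2, wet:2, cook:1, on:1, were:1, tiny:1, before:1, road:1, draw:1, unless:1, large:1, or:1, morning:1, night:1
Σf² = 36; N² = 576
Repeat rate = 36 / 576 = 0.0625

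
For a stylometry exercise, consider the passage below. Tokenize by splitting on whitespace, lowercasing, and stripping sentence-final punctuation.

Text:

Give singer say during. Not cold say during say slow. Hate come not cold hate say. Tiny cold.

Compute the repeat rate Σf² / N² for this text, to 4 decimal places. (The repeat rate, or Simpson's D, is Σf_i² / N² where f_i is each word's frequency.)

Frequencies: say:4, cold:3, during:2, not:2, hate:2, give:1, singer:1, slow:1, come:1, tiny:1
Σf² = 42; N² = 324
Repeat rate = 42 / 324 = 0.1296

0.1296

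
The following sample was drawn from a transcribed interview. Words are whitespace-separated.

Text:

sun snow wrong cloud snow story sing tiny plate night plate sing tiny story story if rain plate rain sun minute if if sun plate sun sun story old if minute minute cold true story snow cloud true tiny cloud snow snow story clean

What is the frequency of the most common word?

Frequencies: story:6, sun:5, snow:5, plate:4, if:4, cloud:3, tiny:3, minute:3, sing:2, rain:2, true:2, wrong:1, night:1, old:1, cold:1, clean:1
Most common: 'story' with frequency 6.

6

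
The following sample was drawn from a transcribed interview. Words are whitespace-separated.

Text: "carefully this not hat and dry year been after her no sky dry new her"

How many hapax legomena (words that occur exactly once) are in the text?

Frequencies: dry:2, her:2, carefully:1, this:1, not:1, hat:1, and:1, year:1, been:1, after:1, no:1, sky:1, new:1
Hapax (freq=1): after, and, been, carefully, hat, new, no, not, sky, this, year

11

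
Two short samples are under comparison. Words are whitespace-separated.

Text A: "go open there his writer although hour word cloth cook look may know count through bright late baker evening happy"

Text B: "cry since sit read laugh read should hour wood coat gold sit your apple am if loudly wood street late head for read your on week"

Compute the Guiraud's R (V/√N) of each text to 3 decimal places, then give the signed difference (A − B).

0.354

A: V=20, N=20, R=4.472
B: V=21, N=26, R=4.118
Difference = 4.472 − 4.118 = 0.354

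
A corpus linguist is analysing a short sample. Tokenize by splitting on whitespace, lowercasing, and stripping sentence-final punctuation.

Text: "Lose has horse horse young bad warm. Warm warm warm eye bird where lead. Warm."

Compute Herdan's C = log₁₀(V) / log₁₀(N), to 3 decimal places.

N = 15, V = 10.
log₁₀(V) = 1.000000, log₁₀(N) = 1.176091
C = 1.000000 / 1.176091 = 0.850

0.850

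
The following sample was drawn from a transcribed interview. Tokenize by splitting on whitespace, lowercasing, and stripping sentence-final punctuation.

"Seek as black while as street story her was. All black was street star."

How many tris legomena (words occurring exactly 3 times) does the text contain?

Frequencies: as:2, black:2, street:2, was:2, seek:1, while:1, story:1, her:1, all:1, star:1
Words with frequency 3: (none)

0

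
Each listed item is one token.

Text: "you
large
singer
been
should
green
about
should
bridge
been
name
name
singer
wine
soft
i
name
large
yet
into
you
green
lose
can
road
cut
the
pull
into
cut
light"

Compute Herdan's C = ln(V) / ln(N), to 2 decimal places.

N = 31, V = 21.
ln(V) = 3.044522, ln(N) = 3.433987
C = 3.044522 / 3.433987 = 0.89

0.89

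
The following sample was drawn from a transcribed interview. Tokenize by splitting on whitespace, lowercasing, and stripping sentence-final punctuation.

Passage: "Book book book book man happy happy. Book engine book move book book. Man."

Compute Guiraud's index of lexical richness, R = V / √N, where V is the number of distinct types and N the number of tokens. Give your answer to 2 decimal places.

1.34

N = 14, V = 5.
√N = 3.741657
R = 5 / 3.741657 = 1.34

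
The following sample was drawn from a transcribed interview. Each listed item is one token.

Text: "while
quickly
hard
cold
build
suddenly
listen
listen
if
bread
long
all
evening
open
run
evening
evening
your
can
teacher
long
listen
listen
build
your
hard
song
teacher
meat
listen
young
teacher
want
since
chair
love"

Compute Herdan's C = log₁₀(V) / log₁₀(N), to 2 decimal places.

N = 36, V = 24.
log₁₀(V) = 1.380211, log₁₀(N) = 1.556303
C = 1.380211 / 1.556303 = 0.89

0.89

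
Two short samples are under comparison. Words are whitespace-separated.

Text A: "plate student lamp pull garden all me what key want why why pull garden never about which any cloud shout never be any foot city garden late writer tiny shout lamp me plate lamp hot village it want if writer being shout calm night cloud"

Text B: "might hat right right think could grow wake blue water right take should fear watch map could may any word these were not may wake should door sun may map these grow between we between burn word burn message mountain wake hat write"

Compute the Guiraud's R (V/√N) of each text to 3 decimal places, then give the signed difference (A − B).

A: V=30, N=45, R=4.472
B: V=28, N=43, R=4.270
Difference = 4.472 − 4.270 = 0.202

0.202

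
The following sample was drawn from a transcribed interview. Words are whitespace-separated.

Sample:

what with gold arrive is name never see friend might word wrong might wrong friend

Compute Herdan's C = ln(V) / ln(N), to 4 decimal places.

N = 15, V = 12.
ln(V) = 2.484907, ln(N) = 2.708050
C = 2.484907 / 2.708050 = 0.9176

0.9176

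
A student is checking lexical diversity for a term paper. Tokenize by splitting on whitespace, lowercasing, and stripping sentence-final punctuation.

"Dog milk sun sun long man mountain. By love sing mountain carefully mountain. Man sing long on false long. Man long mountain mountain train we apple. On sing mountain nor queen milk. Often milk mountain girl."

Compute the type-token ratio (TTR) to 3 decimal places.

0.528

N = 36 tokens, V = 19 types.
TTR = V / N = 19 / 36 = 0.528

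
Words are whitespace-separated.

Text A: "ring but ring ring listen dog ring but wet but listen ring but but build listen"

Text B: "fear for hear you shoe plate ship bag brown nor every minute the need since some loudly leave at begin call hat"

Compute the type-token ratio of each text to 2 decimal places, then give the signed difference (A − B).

TTR(A) = 6/16 = 0.38
TTR(B) = 22/22 = 1.00
Difference = 0.38 − 1.00 = -0.62

-0.62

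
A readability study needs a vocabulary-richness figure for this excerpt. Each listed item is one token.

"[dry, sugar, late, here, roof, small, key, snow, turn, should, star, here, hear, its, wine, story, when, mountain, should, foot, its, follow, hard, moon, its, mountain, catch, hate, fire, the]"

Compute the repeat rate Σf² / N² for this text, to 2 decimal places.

0.05

Frequencies: its:3, here:2, should:2, mountain:2, dry:1, sugar:1, late:1, roof:1, small:1, key:1, snow:1, turn:1, star:1, hear:1, wine:1, story:1, when:1, foot:1, follow:1, hard:1, … (5 more, each freq 1)
Σf² = 42; N² = 900
Repeat rate = 42 / 900 = 0.05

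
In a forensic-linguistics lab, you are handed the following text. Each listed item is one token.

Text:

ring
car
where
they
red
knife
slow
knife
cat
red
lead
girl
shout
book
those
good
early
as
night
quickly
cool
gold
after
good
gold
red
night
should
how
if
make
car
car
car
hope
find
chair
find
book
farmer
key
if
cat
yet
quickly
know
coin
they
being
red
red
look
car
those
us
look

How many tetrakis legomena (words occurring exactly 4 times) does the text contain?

0

Frequencies: car:5, red:5, they:2, knife:2, cat:2, book:2, those:2, good:2, night:2, quickly:2, gold:2, if:2, find:2, look:2, ring:1, where:1, slow:1, lead:1, girl:1, shout:1, … (16 more, each freq 1)
Words with frequency 4: (none)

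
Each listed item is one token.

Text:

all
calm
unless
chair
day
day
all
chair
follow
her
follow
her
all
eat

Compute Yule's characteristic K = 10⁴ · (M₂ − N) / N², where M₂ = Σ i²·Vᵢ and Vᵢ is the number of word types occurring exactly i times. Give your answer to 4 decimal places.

714.2857

Frequencies: all:3, chair:2, day:2, follow:2, her:2, calm:1, unless:1, eat:1
N = 14. Frequency spectrum: V_1=3, V_2=4, V_3=1
M₂ = 1²·3 + 2²·4 + 3²·1 = 28
K = 10000 × (28 − 14) / 14² = 714.2857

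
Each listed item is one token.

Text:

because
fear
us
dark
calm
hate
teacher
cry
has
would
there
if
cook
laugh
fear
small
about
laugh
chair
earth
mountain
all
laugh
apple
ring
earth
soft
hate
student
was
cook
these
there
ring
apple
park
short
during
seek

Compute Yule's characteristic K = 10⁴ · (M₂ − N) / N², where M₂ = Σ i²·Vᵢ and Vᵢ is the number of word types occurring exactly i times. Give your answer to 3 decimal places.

131.492

Frequencies: laugh:3, fear:2, hate:2, there:2, cook:2, earth:2, apple:2, ring:2, because:1, us:1, dark:1, calm:1, teacher:1, cry:1, has:1, would:1, if:1, small:1, about:1, chair:1, … (10 more, each freq 1)
N = 39. Frequency spectrum: V_1=22, V_2=7, V_3=1
M₂ = 1²·22 + 2²·7 + 3²·1 = 59
K = 10000 × (59 − 39) / 39² = 131.492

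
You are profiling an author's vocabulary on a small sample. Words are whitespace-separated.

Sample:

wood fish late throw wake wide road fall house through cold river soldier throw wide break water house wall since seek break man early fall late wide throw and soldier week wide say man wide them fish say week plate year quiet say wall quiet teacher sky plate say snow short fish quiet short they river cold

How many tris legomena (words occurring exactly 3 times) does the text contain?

Frequencies: wide:5, say:4, fish:3, throw:3, quiet:3, late:2, fall:2, house:2, cold:2, river:2, soldier:2, break:2, wall:2, man:2, week:2, plate:2, short:2, wood:1, wake:1, road:1, … (12 more, each freq 1)
Words with frequency 3: fish, quiet, throw

3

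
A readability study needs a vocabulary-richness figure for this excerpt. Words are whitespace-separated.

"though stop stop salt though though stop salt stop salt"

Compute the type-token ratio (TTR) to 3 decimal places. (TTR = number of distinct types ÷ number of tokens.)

N = 10 tokens, V = 3 types.
TTR = V / N = 3 / 10 = 0.300

0.300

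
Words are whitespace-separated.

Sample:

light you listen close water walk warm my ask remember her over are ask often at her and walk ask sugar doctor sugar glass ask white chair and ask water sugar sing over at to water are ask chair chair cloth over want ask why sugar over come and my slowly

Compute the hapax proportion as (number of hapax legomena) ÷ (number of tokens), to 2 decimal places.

Frequencies: ask:7, over:4, sugar:4, water:3, and:3, chair:3, walk:2, my:2, her:2, are:2, at:2, light:1, you:1, listen:1, close:1, warm:1, remember:1, often:1, doctor:1, glass:1, … (8 more, each freq 1)
Hapax count = 17; token count = 51.
Ratio = 17 / 51 = 0.33

0.33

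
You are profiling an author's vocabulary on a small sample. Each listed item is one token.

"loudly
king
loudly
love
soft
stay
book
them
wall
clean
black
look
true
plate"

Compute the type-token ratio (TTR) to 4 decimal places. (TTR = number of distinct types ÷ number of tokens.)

N = 14 tokens, V = 13 types.
TTR = V / N = 13 / 14 = 0.9286

0.9286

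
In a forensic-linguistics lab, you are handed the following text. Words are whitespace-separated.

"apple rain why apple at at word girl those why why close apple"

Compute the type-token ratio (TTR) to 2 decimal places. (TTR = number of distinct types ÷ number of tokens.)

N = 13 tokens, V = 8 types.
TTR = V / N = 8 / 13 = 0.62

0.62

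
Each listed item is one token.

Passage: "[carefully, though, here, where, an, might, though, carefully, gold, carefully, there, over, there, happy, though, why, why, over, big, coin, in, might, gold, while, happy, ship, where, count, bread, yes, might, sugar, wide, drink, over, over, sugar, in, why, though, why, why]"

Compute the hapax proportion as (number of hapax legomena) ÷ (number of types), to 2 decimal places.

Frequencies: why:5, though:4, over:4, carefully:3, might:3, where:2, gold:2, there:2, happy:2, in:2, sugar:2, here:1, an:1, big:1, coin:1, while:1, ship:1, count:1, bread:1, yes:1, … (2 more, each freq 1)
Hapax count = 11; type count = 22.
Ratio = 11 / 22 = 0.50

0.50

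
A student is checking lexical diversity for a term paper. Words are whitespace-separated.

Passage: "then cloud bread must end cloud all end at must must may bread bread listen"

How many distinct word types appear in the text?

9

Distinct types: {all, at, bread, cloud, end, listen, may, must, then}
V = 9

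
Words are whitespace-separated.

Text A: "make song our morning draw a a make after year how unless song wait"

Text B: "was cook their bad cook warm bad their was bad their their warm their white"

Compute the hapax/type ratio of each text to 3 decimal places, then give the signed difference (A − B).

A: hapax=8, V=11, ratio=0.727
B: hapax=1, V=6, ratio=0.167
Difference = 0.727 − 0.167 = 0.560

0.560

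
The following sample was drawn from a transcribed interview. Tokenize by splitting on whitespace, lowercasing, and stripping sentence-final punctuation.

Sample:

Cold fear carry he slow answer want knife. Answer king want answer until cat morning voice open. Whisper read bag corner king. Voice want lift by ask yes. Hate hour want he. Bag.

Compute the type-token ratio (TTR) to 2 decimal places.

0.73

N = 33 tokens, V = 24 types.
TTR = V / N = 24 / 33 = 0.73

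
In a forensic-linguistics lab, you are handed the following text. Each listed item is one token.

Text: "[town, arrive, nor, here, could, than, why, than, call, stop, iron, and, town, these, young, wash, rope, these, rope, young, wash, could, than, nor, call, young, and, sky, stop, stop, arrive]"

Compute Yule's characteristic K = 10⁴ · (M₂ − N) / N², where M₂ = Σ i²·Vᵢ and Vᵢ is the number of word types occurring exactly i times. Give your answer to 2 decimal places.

Frequencies: than:3, stop:3, young:3, town:2, arrive:2, nor:2, could:2, call:2, and:2, these:2, wash:2, rope:2, here:1, why:1, iron:1, sky:1
N = 31. Frequency spectrum: V_1=4, V_2=9, V_3=3
M₂ = 1²·4 + 2²·9 + 3²·3 = 67
K = 10000 × (67 − 31) / 31² = 374.61

374.61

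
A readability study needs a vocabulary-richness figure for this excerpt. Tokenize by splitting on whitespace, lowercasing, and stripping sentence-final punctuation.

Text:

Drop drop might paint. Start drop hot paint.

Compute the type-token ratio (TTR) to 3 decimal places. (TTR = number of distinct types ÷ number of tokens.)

N = 8 tokens, V = 5 types.
TTR = V / N = 5 / 8 = 0.625

0.625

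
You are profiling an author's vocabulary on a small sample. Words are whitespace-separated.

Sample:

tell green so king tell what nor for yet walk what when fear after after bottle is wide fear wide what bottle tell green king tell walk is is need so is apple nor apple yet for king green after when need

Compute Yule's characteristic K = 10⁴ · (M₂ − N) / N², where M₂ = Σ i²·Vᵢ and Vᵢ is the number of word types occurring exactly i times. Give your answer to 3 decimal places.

Frequencies: tell:4, is:4, green:3, king:3, what:3, after:3, so:2, nor:2, for:2, yet:2, walk:2, when:2, fear:2, bottle:2, wide:2, need:2, apple:2
N = 42. Frequency spectrum: V_2=11, V_3=4, V_4=2
M₂ = 2²·11 + 3²·4 + 4²·2 = 112
K = 10000 × (112 − 42) / 42² = 396.825

396.825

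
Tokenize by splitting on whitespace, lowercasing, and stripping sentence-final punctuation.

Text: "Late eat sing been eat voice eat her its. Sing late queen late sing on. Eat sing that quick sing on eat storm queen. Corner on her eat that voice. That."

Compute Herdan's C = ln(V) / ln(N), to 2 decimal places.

0.75

N = 31, V = 13.
ln(V) = 2.564949, ln(N) = 3.433987
C = 2.564949 / 3.433987 = 0.75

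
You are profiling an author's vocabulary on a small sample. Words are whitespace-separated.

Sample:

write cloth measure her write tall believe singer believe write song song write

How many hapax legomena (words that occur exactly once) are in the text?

5

Frequencies: write:4, believe:2, song:2, cloth:1, measure:1, her:1, tall:1, singer:1
Hapax (freq=1): cloth, her, measure, singer, tall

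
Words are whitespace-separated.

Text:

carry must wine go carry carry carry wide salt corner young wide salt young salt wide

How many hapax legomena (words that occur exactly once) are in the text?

Frequencies: carry:4, wide:3, salt:3, young:2, must:1, wine:1, go:1, corner:1
Hapax (freq=1): corner, go, must, wine

4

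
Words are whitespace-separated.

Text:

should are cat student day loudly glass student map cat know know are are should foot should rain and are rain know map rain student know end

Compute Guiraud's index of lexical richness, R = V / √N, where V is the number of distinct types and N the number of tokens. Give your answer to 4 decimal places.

2.5019

N = 27, V = 13.
√N = 5.196152
R = 13 / 5.196152 = 2.5019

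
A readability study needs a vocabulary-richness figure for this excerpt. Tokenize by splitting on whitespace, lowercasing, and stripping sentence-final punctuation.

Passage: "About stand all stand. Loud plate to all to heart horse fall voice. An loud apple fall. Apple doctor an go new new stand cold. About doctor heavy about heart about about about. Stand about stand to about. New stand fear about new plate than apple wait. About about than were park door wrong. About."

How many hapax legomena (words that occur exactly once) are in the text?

11

Frequencies: about:12, stand:6, new:4, to:3, apple:3, all:2, loud:2, plate:2, heart:2, fall:2, an:2, doctor:2, than:2, horse:1, voice:1, go:1, cold:1, heavy:1, fear:1, wait:1, … (4 more, each freq 1)
Hapax (freq=1): cold, door, fear, go, heavy, horse, park, voice, wait, were, wrong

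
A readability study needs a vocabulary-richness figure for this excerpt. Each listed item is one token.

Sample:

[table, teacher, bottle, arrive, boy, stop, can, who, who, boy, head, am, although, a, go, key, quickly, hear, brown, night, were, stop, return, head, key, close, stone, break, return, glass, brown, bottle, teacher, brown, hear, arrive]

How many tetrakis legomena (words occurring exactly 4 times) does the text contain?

0

Frequencies: brown:3, teacher:2, bottle:2, arrive:2, boy:2, stop:2, who:2, head:2, key:2, hear:2, return:2, table:1, can:1, am:1, although:1, a:1, go:1, quickly:1, night:1, were:1, … (4 more, each freq 1)
Words with frequency 4: (none)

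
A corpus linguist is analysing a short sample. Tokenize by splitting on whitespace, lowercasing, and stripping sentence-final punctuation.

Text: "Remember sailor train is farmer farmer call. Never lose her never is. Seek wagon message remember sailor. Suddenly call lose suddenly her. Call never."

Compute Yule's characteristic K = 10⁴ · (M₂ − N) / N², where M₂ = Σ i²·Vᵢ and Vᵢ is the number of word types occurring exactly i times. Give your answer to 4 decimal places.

Frequencies: call:3, never:3, remember:2, sailor:2, is:2, farmer:2, lose:2, her:2, suddenly:2, train:1, seek:1, wagon:1, message:1
N = 24. Frequency spectrum: V_1=4, V_2=7, V_3=2
M₂ = 1²·4 + 2²·7 + 3²·2 = 50
K = 10000 × (50 − 24) / 24² = 451.3889

451.3889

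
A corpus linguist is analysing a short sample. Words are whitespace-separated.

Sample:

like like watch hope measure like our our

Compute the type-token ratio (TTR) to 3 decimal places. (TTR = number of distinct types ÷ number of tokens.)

0.625

N = 8 tokens, V = 5 types.
TTR = V / N = 5 / 8 = 0.625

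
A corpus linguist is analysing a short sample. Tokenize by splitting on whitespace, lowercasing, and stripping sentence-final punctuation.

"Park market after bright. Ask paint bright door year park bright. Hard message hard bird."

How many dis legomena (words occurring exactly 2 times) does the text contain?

2

Frequencies: bright:3, park:2, hard:2, market:1, after:1, ask:1, paint:1, door:1, year:1, message:1, bird:1
Words with frequency 2: hard, park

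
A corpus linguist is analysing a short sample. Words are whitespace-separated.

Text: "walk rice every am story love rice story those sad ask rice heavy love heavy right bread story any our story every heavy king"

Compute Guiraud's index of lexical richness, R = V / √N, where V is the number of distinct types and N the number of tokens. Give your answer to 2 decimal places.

3.06

N = 24, V = 15.
√N = 4.898979
R = 15 / 4.898979 = 3.06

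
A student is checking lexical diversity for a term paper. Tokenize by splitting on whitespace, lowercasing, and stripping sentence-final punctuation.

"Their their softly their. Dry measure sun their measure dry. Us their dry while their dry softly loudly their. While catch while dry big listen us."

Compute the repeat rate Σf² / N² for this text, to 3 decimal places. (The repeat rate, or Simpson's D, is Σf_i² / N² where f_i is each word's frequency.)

Frequencies: their:7, dry:5, while:3, softly:2, measure:2, us:2, sun:1, loudly:1, catch:1, big:1, listen:1
Σf² = 100; N² = 676
Repeat rate = 100 / 676 = 0.148

0.148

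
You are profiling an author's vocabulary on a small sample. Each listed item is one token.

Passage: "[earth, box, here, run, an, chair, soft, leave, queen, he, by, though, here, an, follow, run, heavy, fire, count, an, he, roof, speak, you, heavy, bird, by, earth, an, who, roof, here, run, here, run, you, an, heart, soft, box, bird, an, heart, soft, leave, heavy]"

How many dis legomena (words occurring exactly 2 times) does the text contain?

9

Frequencies: an:6, here:4, run:4, soft:3, heavy:3, earth:2, box:2, leave:2, he:2, by:2, roof:2, you:2, bird:2, heart:2, chair:1, queen:1, though:1, follow:1, fire:1, count:1, … (2 more, each freq 1)
Words with frequency 2: bird, box, by, earth, he, heart, leave, roof, you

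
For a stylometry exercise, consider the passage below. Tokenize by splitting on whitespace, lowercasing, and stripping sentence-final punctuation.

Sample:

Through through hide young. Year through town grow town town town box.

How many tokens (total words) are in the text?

Tokens: through, through, hide, young, year, through, town, grow, town, town, town, box
N = 12

12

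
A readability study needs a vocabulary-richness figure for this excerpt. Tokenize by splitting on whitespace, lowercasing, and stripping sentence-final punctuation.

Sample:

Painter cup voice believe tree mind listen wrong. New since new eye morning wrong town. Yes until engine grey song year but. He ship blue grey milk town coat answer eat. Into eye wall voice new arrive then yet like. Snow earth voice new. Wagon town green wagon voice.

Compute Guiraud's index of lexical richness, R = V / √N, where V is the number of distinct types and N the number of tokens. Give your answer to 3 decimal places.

5.286

N = 49, V = 37.
√N = 7.000000
R = 37 / 7.000000 = 5.286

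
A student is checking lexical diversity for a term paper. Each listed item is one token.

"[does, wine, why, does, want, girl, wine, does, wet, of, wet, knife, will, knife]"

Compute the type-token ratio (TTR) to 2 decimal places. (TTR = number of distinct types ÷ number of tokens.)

0.64

N = 14 tokens, V = 9 types.
TTR = V / N = 9 / 14 = 0.64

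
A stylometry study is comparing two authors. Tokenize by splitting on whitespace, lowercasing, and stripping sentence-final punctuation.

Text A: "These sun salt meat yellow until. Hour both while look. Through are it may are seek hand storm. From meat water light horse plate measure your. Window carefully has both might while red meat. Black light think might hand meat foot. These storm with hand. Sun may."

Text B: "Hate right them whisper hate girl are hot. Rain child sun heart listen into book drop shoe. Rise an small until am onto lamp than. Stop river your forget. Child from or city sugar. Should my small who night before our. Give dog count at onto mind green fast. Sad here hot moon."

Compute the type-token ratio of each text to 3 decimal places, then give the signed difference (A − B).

TTR(A) = 33/47 = 0.702
TTR(B) = 48/53 = 0.906
Difference = 0.702 − 0.906 = -0.204

-0.204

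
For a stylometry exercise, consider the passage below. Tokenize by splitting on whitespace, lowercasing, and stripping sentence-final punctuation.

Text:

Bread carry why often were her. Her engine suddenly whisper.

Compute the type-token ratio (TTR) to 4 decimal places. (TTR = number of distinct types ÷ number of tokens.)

N = 10 tokens, V = 9 types.
TTR = V / N = 9 / 10 = 0.9000

0.9000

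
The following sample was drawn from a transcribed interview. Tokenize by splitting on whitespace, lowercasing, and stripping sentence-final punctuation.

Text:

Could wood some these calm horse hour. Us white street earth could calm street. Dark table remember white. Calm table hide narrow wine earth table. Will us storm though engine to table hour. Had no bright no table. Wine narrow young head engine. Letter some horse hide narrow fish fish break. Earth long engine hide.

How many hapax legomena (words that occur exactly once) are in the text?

15

Frequencies: table:5, calm:3, earth:3, hide:3, narrow:3, engine:3, could:2, some:2, horse:2, hour:2, us:2, white:2, street:2, wine:2, no:2, fish:2, wood:1, these:1, dark:1, remember:1, … (11 more, each freq 1)
Hapax (freq=1): break, bright, dark, had, head, letter, long, remember, storm, these, though, to, will, wood, young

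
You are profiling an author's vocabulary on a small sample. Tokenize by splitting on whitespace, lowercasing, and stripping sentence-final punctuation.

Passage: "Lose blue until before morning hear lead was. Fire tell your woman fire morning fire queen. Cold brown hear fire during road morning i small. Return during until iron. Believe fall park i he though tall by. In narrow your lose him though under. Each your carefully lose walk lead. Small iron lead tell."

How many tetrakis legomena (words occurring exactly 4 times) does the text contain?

1

Frequencies: fire:4, lose:3, morning:3, lead:3, your:3, until:2, hear:2, tell:2, during:2, i:2, small:2, iron:2, though:2, blue:1, before:1, was:1, woman:1, queen:1, cold:1, brown:1, … (15 more, each freq 1)
Words with frequency 4: fire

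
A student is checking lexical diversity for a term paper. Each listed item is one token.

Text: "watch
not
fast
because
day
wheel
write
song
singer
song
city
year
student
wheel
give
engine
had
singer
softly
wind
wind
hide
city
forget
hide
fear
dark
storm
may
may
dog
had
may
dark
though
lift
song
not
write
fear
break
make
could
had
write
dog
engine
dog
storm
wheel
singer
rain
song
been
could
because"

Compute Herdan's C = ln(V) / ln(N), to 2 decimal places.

0.85

N = 56, V = 31.
ln(V) = 3.433987, ln(N) = 4.025352
C = 3.433987 / 4.025352 = 0.85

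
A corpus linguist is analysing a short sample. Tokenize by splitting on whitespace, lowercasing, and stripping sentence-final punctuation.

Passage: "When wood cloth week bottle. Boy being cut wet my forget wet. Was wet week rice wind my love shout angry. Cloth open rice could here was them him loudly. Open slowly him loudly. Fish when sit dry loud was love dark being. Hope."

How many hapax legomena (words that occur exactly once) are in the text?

18

Frequencies: wet:3, was:3, when:2, cloth:2, week:2, being:2, my:2, rice:2, love:2, open:2, him:2, loudly:2, wood:1, bottle:1, boy:1, cut:1, forget:1, wind:1, shout:1, angry:1, … (10 more, each freq 1)
Hapax (freq=1): angry, bottle, boy, could, cut, dark, dry, fish, forget, here, hope, loud, shout, sit, slowly, them, wind, wood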